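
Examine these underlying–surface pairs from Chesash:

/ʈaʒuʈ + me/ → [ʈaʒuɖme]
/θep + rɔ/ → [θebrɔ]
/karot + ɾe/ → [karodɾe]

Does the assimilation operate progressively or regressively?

Comparing underlying and surface forms, /ʈ/ → [ɖ] is the alternation; the neighbouring /m/ is constant.
The change voiceless → voiced matches the voicing of the following /m/, identifying this as voicing assimilation.
Checking the remaining alternations: /p/ → [b] before /r/ (voiceless → voiced, matching voiced); /t/ → [d] before /ɾ/ (voiceless → voiced, matching voiced) — only voicing changes, and always toward the following segment.
The trigger is the following segment, so the direction is regressive (anticipatory).

regressive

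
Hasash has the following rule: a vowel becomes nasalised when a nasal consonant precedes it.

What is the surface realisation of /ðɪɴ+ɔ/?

The vowel /ɔ/ is adjacent to the preceding nasal /ɴ/, so it acquires [+nasal] and surfaces as [ɔ̃].

[ðɪɴɔ̃]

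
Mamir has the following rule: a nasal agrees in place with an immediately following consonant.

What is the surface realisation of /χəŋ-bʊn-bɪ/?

[χəmbʊmbɪ]

/ŋ/ is a voiced velar nasal. The following trigger /b/ is bilabial, so /ŋ/ must become bilabial as well.
A voiced bilabial nasal is [m], so the surface segment is [m].
The same rule applies at the second boundary: /n/ → [m] next to /b/.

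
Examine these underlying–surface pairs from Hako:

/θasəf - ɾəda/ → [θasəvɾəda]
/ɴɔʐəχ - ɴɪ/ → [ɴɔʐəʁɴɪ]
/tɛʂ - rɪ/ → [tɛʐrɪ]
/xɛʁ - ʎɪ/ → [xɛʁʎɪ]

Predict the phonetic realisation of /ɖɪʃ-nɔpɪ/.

[ɖɪʒnɔpɪ]

The data show regressive voicing assimilation: /f/ → [v] before /ɾ/; /χ/ → [ʁ] before /ɴ/; /ʂ/ → [ʐ] before /r/. In each pair only voicing changes, matching the following consonant, while place and manner stay constant.
Nothing changes in [xɛʁʎɪ]: there the adjacent consonants already agree in voicing (/ʁ/ and /ʎ/ are both voiced), so this form is consistent with the same rule.
/ʃ/ is a voiceless postalveolar fricative. The following trigger /n/ is voiced, so /ʃ/ must become voiced as well.
Changing only its voicing to voiced gives [ʒ] — the voiced postalveolar fricative.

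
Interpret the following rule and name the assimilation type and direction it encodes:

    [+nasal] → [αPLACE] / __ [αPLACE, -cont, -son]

The shared variable α links the value of the place features (abbreviated [PLACE]) on the target to the same value on the neighbouring segment, so place is the feature that assimilates.
The conditioning segment sits to the right of the focus bar, meaning the trigger follows the segment that changes — regressive assimilation.

regressive place assimilation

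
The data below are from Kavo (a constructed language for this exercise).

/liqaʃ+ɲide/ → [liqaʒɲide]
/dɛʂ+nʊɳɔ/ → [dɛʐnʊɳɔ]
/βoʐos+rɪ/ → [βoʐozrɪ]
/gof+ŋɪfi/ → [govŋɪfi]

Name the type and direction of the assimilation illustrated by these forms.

Underlying /ʃ/ is realised as [ʒ] next to /ɲ/; /ɲ/ itself does not change.
/ʃ/ is voiceless while /ɲ/ is voiced; the output [ʒ] is voiced, matching the trigger — so the feature that spreads is voicing.
Place and manner are unchanged, so the assimilation is partial, not total.
The other alternating forms pattern the same way: /ʂ/ → [ʐ] before /n/ (voiceless → voiced, matching voiced); /s/ → [z] before /r/ (voiceless → voiced, matching voiced); /f/ → [v] before /ŋ/ (voiceless → voiced, matching voiced) — only voicing changes, and always toward the following segment.
Since the segment that changes precedes the conditioning segment, the assimilation is regressive.

regressive voicing assimilation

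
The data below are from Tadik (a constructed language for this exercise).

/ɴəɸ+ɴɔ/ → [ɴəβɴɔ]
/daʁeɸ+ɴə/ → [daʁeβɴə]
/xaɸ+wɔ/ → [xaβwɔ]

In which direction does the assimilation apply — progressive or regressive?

Comparing underlying and surface forms, /ɸ/ → [β] is the alternation; the neighbouring /ɴ/ is constant.
/ɸ/ is voiceless while /ɴ/ is voiced; the output [β] is voiced, matching the trigger — so the feature that spreads is voicing.
Checking the remaining alternation: /ɸ/ → [β] before /w/ (voiceless → voiced, matching voiced) — only voicing changes, and always toward the following segment.
The trigger is the following segment, so the direction is regressive (anticipatory).

regressive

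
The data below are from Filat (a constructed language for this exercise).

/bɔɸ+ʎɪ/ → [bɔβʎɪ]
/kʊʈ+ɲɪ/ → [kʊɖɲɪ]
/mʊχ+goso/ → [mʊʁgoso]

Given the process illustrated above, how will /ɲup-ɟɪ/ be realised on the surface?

[ɲubɟɪ]

The data show regressive voicing assimilation: /ɸ/ → [β] before /ʎ/; /ʈ/ → [ɖ] before /ɲ/; /χ/ → [ʁ] before /g/. In each pair only voicing changes, matching the following consonant, while place and manner stay constant.
The rule targets /p/ (voiceless bilabial stop), which sits before the trigger /ɟ/ (voiced).
The voiced bilabial stop is [b], so /p/ → [b].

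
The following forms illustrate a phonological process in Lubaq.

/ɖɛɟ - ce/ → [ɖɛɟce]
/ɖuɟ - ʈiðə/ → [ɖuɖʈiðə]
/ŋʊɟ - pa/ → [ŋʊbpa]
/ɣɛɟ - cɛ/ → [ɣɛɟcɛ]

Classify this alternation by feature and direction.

Underlying /ɟ/ is realised as [ɖ] next to /ʈ/; /ʈ/ itself does not change.
/ɟ/ is palatal while /ʈ/ is retroflex; the output [ɖ] is retroflex, matching the trigger — so the feature that spreads is place.
Manner and voice are unchanged, so the assimilation is partial, not total.
Checking the remaining alternation: /ɟ/ → [b] before /p/ (palatal → bilabial, matching bilabial) — only place changes, and always toward the following segment.
Nothing changes in [ɖɛɟce], [ɣɛɟcɛ]: there the adjacent consonants already agree in place (/ɟ/ and /c/ are both palatal; /ɟ/ and /c/ are both palatal), so these forms are consistent with the same rule.
The trigger is the following segment, so the direction is regressive (anticipatory).

regressive place assimilation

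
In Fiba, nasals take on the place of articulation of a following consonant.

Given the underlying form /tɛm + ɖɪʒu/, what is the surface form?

The rule targets /m/ (voiced bilabial nasal), which sits before the trigger /ɖ/ (retroflex).
A voiced retroflex nasal is [ɳ], so the surface segment is [ɳ].

[tɛɳɖɪʒu]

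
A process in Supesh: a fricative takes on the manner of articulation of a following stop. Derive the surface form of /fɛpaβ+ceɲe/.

[fɛpabceɲe]

The rule targets /β/ (voiced bilabial fricative), which sits before the trigger /c/ (stop).
Changing only its manner to stop gives [b] — the voiced bilabial stop.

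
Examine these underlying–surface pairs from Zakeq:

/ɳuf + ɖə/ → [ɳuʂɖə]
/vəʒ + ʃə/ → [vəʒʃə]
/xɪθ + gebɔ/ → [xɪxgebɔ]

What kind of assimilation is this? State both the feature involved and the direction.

The segment that alternates is /f/, which surfaces as [ʂ] when adjacent to /ɖ/.
The change labiodental → retroflex matches the place of the following /ɖ/, identifying this as place assimilation.
Manner and voice are unchanged, so the assimilation is partial, not total.
The same holds elsewhere in the data: /θ/ → [x] before /g/ (dental → velar, matching velar) — only place changes, and always toward the following segment.
Nothing changes in [vəʒʃə]: there the adjacent consonants already agree in place (/ʒ/ and /ʃ/ are both postalveolar), so this form is consistent with the same rule.
The trigger is the following segment, so the direction is regressive (anticipatory).

regressive place assimilation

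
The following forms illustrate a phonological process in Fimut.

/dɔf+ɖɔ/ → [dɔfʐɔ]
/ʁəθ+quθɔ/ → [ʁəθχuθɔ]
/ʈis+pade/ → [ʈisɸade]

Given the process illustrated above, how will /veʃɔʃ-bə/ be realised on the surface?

The data show progressive manner assimilation: /ɖ/ → [ʐ] after /f/; /q/ → [χ] after /θ/; /p/ → [ɸ] after /s/. In each pair only manner changes, matching the preceding consonant, while place and voice stay constant.
The rule targets /b/ (voiced bilabial stop), which sits after the trigger /ʃ/ (fricative).
The voiced bilabial fricative is [β], so /b/ → [β].

[veʃɔʃβə]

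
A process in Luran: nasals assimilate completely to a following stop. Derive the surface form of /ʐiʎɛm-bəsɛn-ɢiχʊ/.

[ʐiʎɛbbəsɛɢɢiχʊ]

/m/ is the segment targeted by the rule; it sits immediately before /b/, so it assimilates completely and surfaces as [b].
At the second juncture, /n/ likewise becomes [ɢ] adjacent to /ɢ/.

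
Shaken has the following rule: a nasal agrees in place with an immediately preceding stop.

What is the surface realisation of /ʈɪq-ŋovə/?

/ŋ/ is a voiced velar nasal. The preceding trigger /q/ is uvular, so /ŋ/ must become uvular as well.
The voiced uvular nasal is [ɴ], so /ŋ/ → [ɴ].

[ʈɪqɴovə]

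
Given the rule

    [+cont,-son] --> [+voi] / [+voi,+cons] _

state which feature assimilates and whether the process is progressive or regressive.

The target ([+cont,-son], fricatives) acquires [+voi] next to a voiced consonant ([+voi,+cons]) — it takes on the voicing of its neighbour, so the feature that spreads is voicing.
The conditioning segment sits to the left of the focus bar, meaning the trigger precedes the segment that changes — progressive assimilation.

progressive voicing assimilation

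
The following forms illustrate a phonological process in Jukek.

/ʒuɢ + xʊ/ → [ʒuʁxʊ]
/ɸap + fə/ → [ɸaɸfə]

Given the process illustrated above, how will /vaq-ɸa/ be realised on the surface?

The data show regressive manner assimilation: /ɢ/ → [ʁ] before /x/; /p/ → [ɸ] before /f/. In each pair only manner changes, matching the following consonant, while place and voice stay constant.
The rule targets /q/ (voiceless uvular stop), which sits before the trigger /ɸ/ (fricative).
Changing only its manner to fricative gives [χ] — the voiceless uvular fricative.

[vaχɸa]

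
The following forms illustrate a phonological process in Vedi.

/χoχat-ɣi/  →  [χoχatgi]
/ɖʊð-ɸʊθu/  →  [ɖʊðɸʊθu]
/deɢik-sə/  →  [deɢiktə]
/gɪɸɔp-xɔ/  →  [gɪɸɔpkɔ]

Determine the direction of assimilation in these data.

progressive

The segment that alternates is /ɣ/, which surfaces as [g] when adjacent to /t/.
The change fricative → stop matches the manner of the preceding /t/, identifying this as manner assimilation.
The other alternating forms pattern the same way: /s/ → [t] after /k/ (fricative → stop, matching a stop); /x/ → [k] after /p/ (fricative → stop, matching a stop) — only manner changes, and always toward the preceding segment.
No alternation appears in [ɖʊðɸʊθu]: there the adjacent consonants already agree in manner (/ɸ/ and /ð/ are both fricatives), so this form is consistent with the same rule.
The trigger is the preceding segment, so the direction is progressive (perseverative).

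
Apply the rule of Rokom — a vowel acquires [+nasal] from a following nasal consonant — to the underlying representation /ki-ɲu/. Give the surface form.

[kĩɲu]

The vowel /i/ is adjacent to the following nasal /ɲ/, so it acquires [+nasal] and surfaces as [ĩ].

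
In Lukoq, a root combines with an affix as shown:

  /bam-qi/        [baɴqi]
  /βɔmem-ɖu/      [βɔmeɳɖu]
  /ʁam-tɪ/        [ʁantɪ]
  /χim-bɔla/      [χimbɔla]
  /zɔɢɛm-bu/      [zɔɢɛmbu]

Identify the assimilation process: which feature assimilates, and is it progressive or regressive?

The segment that alternates is /m/, which surfaces as [ɴ] when adjacent to /q/.
/m/ is bilabial while /q/ is uvular; the output [ɴ] is uvular, matching the trigger — so the feature that spreads is place.
Manner and voice are unchanged, so the assimilation is partial, not total.
The same holds elsewhere in the data: /m/ → [ɳ] before /ɖ/ (bilabial → retroflex, matching retroflex); /m/ → [n] before /t/ (bilabial → alveolar, matching alveolar) — only place changes, and always toward the following segment.
No alternation appears in [χimbɔla], [zɔɢɛmbu]: there the adjacent consonants already agree in place (/m/ and /b/ are both bilabial; /m/ and /b/ are both bilabial), so these forms are consistent with the same rule.
The trigger is the following segment, so the direction is regressive (anticipatory).

regressive place assimilation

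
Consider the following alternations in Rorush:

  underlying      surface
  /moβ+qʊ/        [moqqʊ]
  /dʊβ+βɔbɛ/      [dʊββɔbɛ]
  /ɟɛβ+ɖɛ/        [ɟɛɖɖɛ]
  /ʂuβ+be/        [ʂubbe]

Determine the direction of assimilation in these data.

The segment that alternates is /β/, which surfaces as [q] when adjacent to /q/.
The output [q] is identical to the trigger /q/ — every feature (place, manner, voicing) has been copied — so this is total assimilation.
The other forms behave the same way: /β/ → [ɖ] before /ɖ/; /β/ → [b] before /b/ — in each case the output is a copy of the following consonant.
In [dʊββɔbɛ] the two consonants at the boundary are already identical (/β/ + /β/), so the rule applies vacuously and nothing changes.
The trigger is the following segment, so the direction is regressive (anticipatory).

regressive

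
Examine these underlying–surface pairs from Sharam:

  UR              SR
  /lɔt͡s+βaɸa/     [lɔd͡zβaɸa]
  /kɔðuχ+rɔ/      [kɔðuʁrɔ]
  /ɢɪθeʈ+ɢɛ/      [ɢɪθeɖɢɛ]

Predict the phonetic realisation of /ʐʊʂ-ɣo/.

The data show regressive voicing assimilation: /t͡s/ → [d͡z] before /β/; /χ/ → [ʁ] before /r/; /ʈ/ → [ɖ] before /ɢ/. In each pair only voicing changes, matching the following consonant, while place and manner stay constant.
The rule targets /ʂ/ (voiceless retroflex fricative), which sits before the trigger /ɣ/ (voiced).
Changing only its voicing to voiced gives [ʐ] — the voiced retroflex fricative.

[ʐʊʐɣo]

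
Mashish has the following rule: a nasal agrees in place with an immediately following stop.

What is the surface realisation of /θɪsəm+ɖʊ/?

/m/ is a voiced bilabial nasal. The following trigger /ɖ/ is retroflex, so /m/ must become retroflex as well.
A voiced retroflex nasal is [ɳ], so the surface segment is [ɳ].

[θɪsəɳɖʊ]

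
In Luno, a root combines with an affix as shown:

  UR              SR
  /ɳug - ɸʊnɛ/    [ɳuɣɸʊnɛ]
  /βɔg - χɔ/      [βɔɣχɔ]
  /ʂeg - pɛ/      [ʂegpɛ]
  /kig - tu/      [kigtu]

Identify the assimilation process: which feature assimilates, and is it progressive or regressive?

regressive manner assimilation

The segment that alternates is /g/, which surfaces as [ɣ] when adjacent to /ɸ/.
The change stop → fricative matches the manner of the following /ɸ/, identifying this as manner assimilation.
Place and voice are unchanged, so the assimilation is partial, not total.
The same holds elsewhere in the data: /g/ → [ɣ] before /χ/ (stop → fricative, matching a fricative) — only manner changes, and always toward the following segment.
Nothing changes in [ʂegpɛ], [kigtu]: there the adjacent consonants already agree in manner (/g/ and /p/ are both stops; /g/ and /t/ are both stops), so these forms are consistent with the same rule.
Since the segment that changes precedes the conditioning segment, the assimilation is regressive.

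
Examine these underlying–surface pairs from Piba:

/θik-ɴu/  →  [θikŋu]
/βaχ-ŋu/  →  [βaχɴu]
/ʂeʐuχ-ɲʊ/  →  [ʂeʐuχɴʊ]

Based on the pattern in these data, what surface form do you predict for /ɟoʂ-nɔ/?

The data show progressive place assimilation: /ɴ/ → [ŋ] after /k/; /ŋ/ → [ɴ] after /χ/; /ɲ/ → [ɴ] after /χ/. In each pair only place changes, matching the preceding consonant, while manner and voice stay constant.
/n/ is a voiced alveolar nasal. The preceding trigger /ʂ/ is retroflex, so /n/ must become retroflex as well.
A voiced retroflex nasal is [ɳ], so the surface segment is [ɳ].

[ɟoʂɳɔ]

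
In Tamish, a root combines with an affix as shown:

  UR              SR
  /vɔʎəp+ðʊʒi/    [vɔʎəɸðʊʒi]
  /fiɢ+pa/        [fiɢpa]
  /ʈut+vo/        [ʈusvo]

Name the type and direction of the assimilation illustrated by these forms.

regressive manner assimilation

Underlying /p/ is realised as [ɸ] next to /ð/; /ð/ itself does not change.
/p/ is a stop while /ð/ is a fricative; the output [ɸ] is a fricative, matching the trigger — so the feature that spreads is manner.
Place and voice are unchanged, so the assimilation is partial, not total.
The other alternating form patterns the same way: /t/ → [s] before /v/ (stop → fricative, matching a fricative) — only manner changes, and always toward the following segment.
No alternation appears in [fiɢpa]: there the adjacent consonants already agree in manner (/ɢ/ and /p/ are both stops), so this form is consistent with the same rule.
The trigger is the following segment, so the direction is regressive (anticipatory).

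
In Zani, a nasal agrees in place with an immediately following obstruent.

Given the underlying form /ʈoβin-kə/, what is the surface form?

The rule targets /n/ (voiced alveolar nasal), which sits before the trigger /k/ (velar).
A voiced velar nasal is [ŋ], so the surface segment is [ŋ].

[ʈoβiŋkə]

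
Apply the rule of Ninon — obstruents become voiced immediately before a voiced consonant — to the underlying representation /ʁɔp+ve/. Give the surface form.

/p/ is a voiceless bilabial stop. The following trigger /v/ is voiced, so /p/ must become voiced as well.
A voiced bilabial stop is [b], so the surface segment is [b].

[ʁɔbve]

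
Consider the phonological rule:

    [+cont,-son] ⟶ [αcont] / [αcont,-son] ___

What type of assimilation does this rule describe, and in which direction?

progressive manner assimilation

The shared variable α links the value of [cont] on the target to that of the neighbouring obstruent. [cont] distinguishes stops from fricatives — a manner-of-articulation feature — so this is manner assimilation.
Since the environment is written before the underscore, the trigger precedes the target; the direction is progressive.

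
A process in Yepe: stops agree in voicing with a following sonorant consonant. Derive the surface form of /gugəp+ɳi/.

[gugəbɳi]

The rule targets /p/ (voiceless bilabial stop), which sits before the trigger /ɳ/ (voiced).
A voiced bilabial stop is [b], so the surface segment is [b].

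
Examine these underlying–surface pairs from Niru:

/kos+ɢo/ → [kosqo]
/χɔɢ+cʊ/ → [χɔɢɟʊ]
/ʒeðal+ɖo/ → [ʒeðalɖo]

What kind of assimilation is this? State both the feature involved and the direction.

The segment that alternates is /ɢ/, which surfaces as [q] when adjacent to /s/.
The change voiced → voiceless matches the voicing of the preceding /s/, identifying this as voicing assimilation.
Place and manner are unchanged, so the assimilation is partial, not total.
The other alternating form patterns the same way: /c/ → [ɟ] after /ɢ/ (voiceless → voiced, matching voiced) — only voicing changes, and always toward the preceding segment.
Nothing changes in [ʒeðalɖo]: there the adjacent consonants already agree in voicing (/ɖ/ and /l/ are both voiced), so this form is consistent with the same rule.
The trigger is the preceding segment, so the direction is progressive (perseverative).

progressive voicing assimilation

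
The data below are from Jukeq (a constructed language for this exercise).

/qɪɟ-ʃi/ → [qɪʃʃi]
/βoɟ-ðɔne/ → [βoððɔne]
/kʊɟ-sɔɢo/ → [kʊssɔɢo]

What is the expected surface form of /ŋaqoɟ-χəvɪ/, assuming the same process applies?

[ŋaqoχχəvɪ]

The data show regressive total assimilation (/ɟ/ → [ʃ] before /ʃ/; /ɟ/ → [ð] before /ð/; /ɟ/ → [s] before /s/): in every case the target segment becomes identical to its following neighbour, copying more than a single feature.
/ɟ/ is the segment targeted by the rule; it sits immediately before /χ/, so it assimilates completely and surfaces as [χ].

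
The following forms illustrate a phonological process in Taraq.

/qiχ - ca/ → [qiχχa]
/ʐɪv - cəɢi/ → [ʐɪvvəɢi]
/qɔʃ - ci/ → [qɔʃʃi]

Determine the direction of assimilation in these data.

The segment that alternates is /c/, which surfaces as [χ] when adjacent to /χ/.
The output [χ] is identical to the trigger /χ/ — every feature (place, manner, voicing) has been copied — so this is total assimilation.
The remaining alternations confirm this: /c/ → [v] after /v/; /c/ → [ʃ] after /ʃ/ — in each case the output is a copy of the preceding consonant.
Since the segment that changes follows the conditioning segment, the assimilation is progressive.

progressive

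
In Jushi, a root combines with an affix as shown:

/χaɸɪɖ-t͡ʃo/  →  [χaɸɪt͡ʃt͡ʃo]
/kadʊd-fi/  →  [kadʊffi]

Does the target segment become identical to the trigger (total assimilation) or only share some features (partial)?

Underlying /ɖ/ is realised as [t͡ʃ] next to /t͡ʃ/; /t͡ʃ/ itself does not change.
The output [t͡ʃ] is identical to the trigger /t͡ʃ/ — every feature (place, manner, voicing) has been copied — so this is total assimilation.
The other form behaves the same way: /d/ → [f] before /f/ — in each case the output is a copy of the following consonant.

total assimilation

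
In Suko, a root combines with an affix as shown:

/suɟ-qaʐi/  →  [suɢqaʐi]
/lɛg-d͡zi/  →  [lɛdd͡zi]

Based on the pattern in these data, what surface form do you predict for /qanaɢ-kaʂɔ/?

[qanagkaʂɔ]

The data show regressive place assimilation: /ɟ/ → [ɢ] before /q/; /g/ → [d] before /d͡z/. In each pair only place changes, matching the following consonant, while manner and voice stay constant.
The rule targets /ɢ/ (voiced uvular stop), which sits before the trigger /k/ (velar).
The voiced velar stop is [g], so /ɢ/ → [g].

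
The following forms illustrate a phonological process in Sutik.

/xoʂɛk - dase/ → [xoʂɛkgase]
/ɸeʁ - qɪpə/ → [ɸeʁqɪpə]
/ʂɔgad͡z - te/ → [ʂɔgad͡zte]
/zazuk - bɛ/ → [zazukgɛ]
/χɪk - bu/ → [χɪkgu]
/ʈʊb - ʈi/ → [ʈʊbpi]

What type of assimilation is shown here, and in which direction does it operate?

Comparing underlying and surface forms, /d/ → [g] is the alternation; the neighbouring /k/ is constant.
/d/ is alveolar while /k/ is velar; the output [g] is velar, matching the trigger — so the feature that spreads is place.
Manner and voice are unchanged, so the assimilation is partial, not total.
The same holds elsewhere in the data: /b/ → [g] after /k/ (bilabial → velar, matching velar); /ʈ/ → [p] after /b/ (retroflex → bilabial, matching bilabial) — only place changes, and always toward the preceding segment.
No alternation appears in [ɸeʁqɪpə], [ʂɔgad͡zte]: there the adjacent consonants already agree in place (/q/ and /ʁ/ are both uvular; /t/ and /d͡z/ are both alveolar), so these forms are consistent with the same rule.
The trigger is the preceding segment, so the direction is progressive (perseverative).

progressive place assimilation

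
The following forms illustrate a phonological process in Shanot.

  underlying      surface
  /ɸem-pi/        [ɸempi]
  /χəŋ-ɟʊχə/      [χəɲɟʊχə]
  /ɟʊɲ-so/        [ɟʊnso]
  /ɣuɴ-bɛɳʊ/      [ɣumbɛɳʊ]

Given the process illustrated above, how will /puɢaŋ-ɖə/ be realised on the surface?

The data show regressive place assimilation: /ŋ/ → [ɲ] before /ɟ/; /ɲ/ → [n] before /s/; /ɴ/ → [m] before /b/. In each pair only place changes, matching the following consonant, while manner and voice stay constant.
Nothing changes in [ɸempi]: there the adjacent consonants already agree in place (/m/ and /p/ are both bilabial), so this form is consistent with the same rule.
The rule targets /ŋ/ (voiced velar nasal), which sits before the trigger /ɖ/ (retroflex).
The voiced retroflex nasal is [ɳ], so /ŋ/ → [ɳ].

[puɢaɳɖə]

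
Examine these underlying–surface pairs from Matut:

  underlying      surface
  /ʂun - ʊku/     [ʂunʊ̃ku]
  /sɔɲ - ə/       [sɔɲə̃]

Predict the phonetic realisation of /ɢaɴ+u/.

The data show progressive nasality assimilation (vowel nasalisation): /ʊ/ → [ʊ̃] after /n/; /ə/ → [ə̃] after /ɲ/ — a vowel is nasalised by an immediately preceding nasal consonant.
The vowel /u/ is adjacent to the preceding nasal /ɴ/, so it acquires [+nasal] and surfaces as [ũ].

[ɢaɴũ]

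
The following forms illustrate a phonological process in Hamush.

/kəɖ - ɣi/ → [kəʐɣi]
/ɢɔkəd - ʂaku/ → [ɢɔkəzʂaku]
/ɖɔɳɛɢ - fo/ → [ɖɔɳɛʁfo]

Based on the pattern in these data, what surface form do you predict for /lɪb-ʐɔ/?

[lɪβʐɔ]

The data show regressive manner assimilation: /ɖ/ → [ʐ] before /ɣ/; /d/ → [z] before /ʂ/; /ɢ/ → [ʁ] before /f/. In each pair only manner changes, matching the following consonant, while place and voice stay constant.
The rule targets /b/ (voiced bilabial stop), which sits before the trigger /ʐ/ (fricative).
The voiced bilabial fricative is [β], so /b/ → [β].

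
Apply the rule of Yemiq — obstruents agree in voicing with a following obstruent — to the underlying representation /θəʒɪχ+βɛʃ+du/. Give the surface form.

[θəʒɪʁβɛʒdu]

The rule targets /χ/ (voiceless uvular fricative), which sits before the trigger /β/ (voiced).
A voiced uvular fricative is [ʁ], so the surface segment is [ʁ].
At the second juncture, /ʃ/ likewise becomes [ʒ] adjacent to /d/.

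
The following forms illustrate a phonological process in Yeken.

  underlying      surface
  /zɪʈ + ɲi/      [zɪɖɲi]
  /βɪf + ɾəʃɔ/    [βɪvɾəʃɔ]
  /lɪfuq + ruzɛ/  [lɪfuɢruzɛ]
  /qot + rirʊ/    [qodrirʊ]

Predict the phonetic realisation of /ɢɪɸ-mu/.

[ɢɪβmu]

The data show regressive voicing assimilation: /ʈ/ → [ɖ] before /ɲ/; /f/ → [v] before /ɾ/; /q/ → [ɢ] before /r/; /t/ → [d] before /r/. In each pair only voicing changes, matching the following consonant, while place and manner stay constant.
The rule targets /ɸ/ (voiceless bilabial fricative), which sits before the trigger /m/ (voiced).
Changing only its voicing to voiced gives [β] — the voiced bilabial fricative.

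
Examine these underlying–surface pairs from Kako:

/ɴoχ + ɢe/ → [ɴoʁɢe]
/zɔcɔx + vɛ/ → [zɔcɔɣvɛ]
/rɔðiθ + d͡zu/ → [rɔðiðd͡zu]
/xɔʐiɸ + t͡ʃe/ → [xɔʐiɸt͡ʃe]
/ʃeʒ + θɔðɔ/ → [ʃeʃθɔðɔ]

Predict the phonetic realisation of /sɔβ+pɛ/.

[sɔɸpɛ]

The data show regressive voicing assimilation: /χ/ → [ʁ] before /ɢ/; /x/ → [ɣ] before /v/; /θ/ → [ð] before /d͡z/; /ʒ/ → [ʃ] before /θ/. In each pair only voicing changes, matching the following consonant, while place and manner stay constant.
No alternation appears in [xɔʐiɸt͡ʃe]: there the adjacent consonants already agree in voicing (/ɸ/ and /t͡ʃ/ are both voiceless), so this form is consistent with the same rule.
/β/ is a voiced bilabial fricative. The following trigger /p/ is voiceless, so /β/ must become voiceless as well.
The voiceless bilabial fricative is [ɸ], so /β/ → [ɸ].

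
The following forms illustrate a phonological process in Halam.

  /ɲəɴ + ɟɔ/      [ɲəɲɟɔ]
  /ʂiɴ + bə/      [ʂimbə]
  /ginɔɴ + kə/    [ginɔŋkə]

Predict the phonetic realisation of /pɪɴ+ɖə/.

The data show regressive place assimilation: /ɴ/ → [ɲ] before /ɟ/; /ɴ/ → [m] before /b/; /ɴ/ → [ŋ] before /k/. In each pair only place changes, matching the following consonant, while manner and voice stay constant.
The rule targets /ɴ/ (voiced uvular nasal), which sits before the trigger /ɖ/ (retroflex).
Changing only its place to retroflex gives [ɳ] — the voiced retroflex nasal.

[pɪɳɖə]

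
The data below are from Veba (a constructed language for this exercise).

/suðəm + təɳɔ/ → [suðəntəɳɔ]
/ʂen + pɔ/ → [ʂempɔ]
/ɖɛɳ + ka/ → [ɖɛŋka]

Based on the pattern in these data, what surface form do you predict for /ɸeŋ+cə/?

[ɸeɲcə]

The data show regressive place assimilation: /m/ → [n] before /t/; /n/ → [m] before /p/; /ɳ/ → [ŋ] before /k/. In each pair only place changes, matching the following consonant, while manner and voice stay constant.
The rule targets /ŋ/ (voiced velar nasal), which sits before the trigger /c/ (palatal).
Changing only its place to palatal gives [ɲ] — the voiced palatal nasal.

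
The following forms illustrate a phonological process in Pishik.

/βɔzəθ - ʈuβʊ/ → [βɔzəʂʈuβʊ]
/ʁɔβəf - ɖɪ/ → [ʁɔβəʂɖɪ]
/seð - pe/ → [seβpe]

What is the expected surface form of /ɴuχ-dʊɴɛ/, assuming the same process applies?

[ɴusdʊɴɛ]

The data show regressive place assimilation: /θ/ → [ʂ] before /ʈ/; /f/ → [ʂ] before /ɖ/; /ð/ → [β] before /p/. In each pair only place changes, matching the following consonant, while manner and voice stay constant.
/χ/ is a voiceless uvular fricative. The following trigger /d/ is alveolar, so /χ/ must become alveolar as well.
The voiceless alveolar fricative is [s], so /χ/ → [s].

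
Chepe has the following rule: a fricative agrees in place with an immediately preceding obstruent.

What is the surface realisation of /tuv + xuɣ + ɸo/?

/x/ is a voiceless velar fricative. The preceding trigger /v/ is labiodental, so /x/ must become labiodental as well.
The voiceless labiodental fricative is [f], so /x/ → [f].
At the second juncture, /ɸ/ likewise becomes [x] adjacent to /ɣ/.

[tuvfuɣxo]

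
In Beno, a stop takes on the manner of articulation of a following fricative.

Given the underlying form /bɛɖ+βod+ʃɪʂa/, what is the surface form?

[bɛʐβozʃɪʂa]

/ɖ/ is a voiced retroflex stop. The following trigger /β/ is a fricative, so /ɖ/ must become a fricative as well.
Changing only its manner to fricative gives [ʐ] — the voiced retroflex fricative.
At the second juncture, /d/ likewise becomes [z] adjacent to /ʃ/.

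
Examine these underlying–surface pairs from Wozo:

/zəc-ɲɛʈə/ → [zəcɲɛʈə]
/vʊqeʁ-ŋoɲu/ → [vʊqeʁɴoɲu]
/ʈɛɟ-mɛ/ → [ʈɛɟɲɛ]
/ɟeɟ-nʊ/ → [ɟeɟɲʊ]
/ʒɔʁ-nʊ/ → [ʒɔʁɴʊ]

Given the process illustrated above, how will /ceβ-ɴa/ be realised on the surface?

The data show progressive place assimilation: /ŋ/ → [ɴ] after /ʁ/; /m/ → [ɲ] after /ɟ/; /n/ → [ɲ] after /ɟ/; /n/ → [ɴ] after /ʁ/. In each pair only place changes, matching the preceding consonant, while manner and voice stay constant.
No alternation appears in [zəcɲɛʈə]: there the adjacent consonants already agree in place (/ɲ/ and /c/ are both palatal), so this form is consistent with the same rule.
/ɴ/ is a voiced uvular nasal. The preceding trigger /β/ is bilabial, so /ɴ/ must become bilabial as well.
Changing only its place to bilabial gives [m] — the voiced bilabial nasal.

[ceβma]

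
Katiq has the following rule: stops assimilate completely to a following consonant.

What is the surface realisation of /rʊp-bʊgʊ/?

[rʊbbʊgʊ]

/p/ is the segment targeted by the rule; it sits immediately before /b/, so it assimilates completely and surfaces as [b].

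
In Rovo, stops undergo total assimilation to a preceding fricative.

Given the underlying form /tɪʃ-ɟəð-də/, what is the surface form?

/ɟ/ is the segment targeted by the rule; it sits immediately after /ʃ/, so it assimilates completely and surfaces as [ʃ].
The same rule applies at the second boundary: /d/ → [ð] next to /ð/.

[tɪʃʃəððə]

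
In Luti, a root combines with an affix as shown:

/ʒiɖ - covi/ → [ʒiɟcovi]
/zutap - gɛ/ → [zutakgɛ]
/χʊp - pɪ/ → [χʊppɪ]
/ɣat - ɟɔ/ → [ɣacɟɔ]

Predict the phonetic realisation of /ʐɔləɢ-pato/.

[ʐɔləbpato]

The data show regressive place assimilation: /ɖ/ → [ɟ] before /c/; /p/ → [k] before /g/; /t/ → [c] before /ɟ/. In each pair only place changes, matching the following consonant, while manner and voice stay constant.
No alternation appears in [χʊppɪ]: there the adjacent consonants already agree in place (/p/ and /p/ are both bilabial), so this form is consistent with the same rule.
The rule targets /ɢ/ (voiced uvular stop), which sits before the trigger /p/ (bilabial).
The voiced bilabial stop is [b], so /ɢ/ → [b].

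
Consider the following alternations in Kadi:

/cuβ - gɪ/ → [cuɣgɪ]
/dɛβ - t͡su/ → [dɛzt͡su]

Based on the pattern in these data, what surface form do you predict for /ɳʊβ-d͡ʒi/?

[ɳʊʒd͡ʒi]

The data show regressive place assimilation: /β/ → [ɣ] before /g/; /β/ → [z] before /t͡s/. In each pair only place changes, matching the following consonant, while manner and voice stay constant.
The rule targets /β/ (voiced bilabial fricative), which sits before the trigger /d͡ʒ/ (postalveolar).
The voiced postalveolar fricative is [ʒ], so /β/ → [ʒ].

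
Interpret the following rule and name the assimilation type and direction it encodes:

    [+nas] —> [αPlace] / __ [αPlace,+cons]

The shared variable α links the value of the place features (abbreviated [Place]) on the target to the same value on the neighbouring segment, so place is the feature that assimilates.
Since the environment is written after the underscore, the trigger follows the target; the direction is regressive.

regressive place assimilation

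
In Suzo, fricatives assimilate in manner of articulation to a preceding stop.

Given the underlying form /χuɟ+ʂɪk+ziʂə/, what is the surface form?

[χuɟʈɪkdiʂə]

/ʂ/ is a voiceless retroflex fricative. The preceding trigger /ɟ/ is a stop, so /ʂ/ must become a stop as well.
A voiceless retroflex stop is [ʈ], so the surface segment is [ʈ].
The same rule applies at the second boundary: /z/ → [d] next to /k/.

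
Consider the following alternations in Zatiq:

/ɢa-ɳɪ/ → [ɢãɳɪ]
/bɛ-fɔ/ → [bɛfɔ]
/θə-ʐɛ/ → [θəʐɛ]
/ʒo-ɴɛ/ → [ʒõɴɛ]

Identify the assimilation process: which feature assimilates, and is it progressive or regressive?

regressive nasality assimilation (vowel nasalisation)

The vowel /a/ surfaces as nasalised [ã] next to the following nasal /ɳ/ — it has acquired the [+nasal] feature of its neighbour.
Likewise in the remaining data: /o/ → [õ] before /ɴ/ — each time a vowel is nasalised next to a following nasal.
No change occurs in [bɛfɔ], [θəʐɛ] because the vowel at the boundary is adjacent to an oral consonant, not a nasal (/ɛ/ next to /f/; /ə/ next to /ʐ/).
Because the conditioning nasal is to the right of the vowel that changes, the process is regressive (anticipatory).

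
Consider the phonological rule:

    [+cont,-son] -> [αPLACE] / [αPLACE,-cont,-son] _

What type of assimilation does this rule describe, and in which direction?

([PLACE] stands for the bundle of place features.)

The shared variable α links the value of the place features (abbreviated [PLACE]) on the target to the same value on the neighbouring segment, so place is the feature that assimilates.
Since the environment is written before the underscore, the trigger precedes the target; the direction is progressive.

progressive place assimilation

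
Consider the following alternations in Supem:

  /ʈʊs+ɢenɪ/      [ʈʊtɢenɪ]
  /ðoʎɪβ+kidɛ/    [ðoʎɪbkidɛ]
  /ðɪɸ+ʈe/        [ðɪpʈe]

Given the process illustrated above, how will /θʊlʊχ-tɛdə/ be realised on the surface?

[θʊlʊqtɛdə]

The data show regressive manner assimilation: /s/ → [t] before /ɢ/; /β/ → [b] before /k/; /ɸ/ → [p] before /ʈ/. In each pair only manner changes, matching the following consonant, while place and voice stay constant.
The rule targets /χ/ (voiceless uvular fricative), which sits before the trigger /t/ (stop).
Changing only its manner to stop gives [q] — the voiceless uvular stop.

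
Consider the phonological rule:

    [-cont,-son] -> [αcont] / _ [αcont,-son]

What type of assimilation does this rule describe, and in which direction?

regressive manner assimilation

The rule copies [cont] (continuancy) from the environment onto the target stops; since [±cont] encodes the stop/fricative manner contrast, the assimilating dimension is manner.
The conditioning segment sits to the right of the focus bar, meaning the trigger follows the segment that changes — regressive assimilation.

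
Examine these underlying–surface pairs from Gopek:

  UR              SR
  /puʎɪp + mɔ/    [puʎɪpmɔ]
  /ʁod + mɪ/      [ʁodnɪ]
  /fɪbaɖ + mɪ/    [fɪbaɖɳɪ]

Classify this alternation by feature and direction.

progressive place assimilation

Underlying /m/ is realised as [n] next to /d/; /d/ itself does not change.
/m/ is bilabial while /d/ is alveolar; the output [n] is alveolar, matching the trigger — so the feature that spreads is place.
Manner and voice are unchanged, so the assimilation is partial, not total.
Checking the remaining alternation: /m/ → [ɳ] after /ɖ/ (bilabial → retroflex, matching retroflex) — only place changes, and always toward the preceding segment.
No alternation appears in [puʎɪpmɔ]: there the adjacent consonants already agree in place (/m/ and /p/ are both bilabial), so this form is consistent with the same rule.
Since the segment that changes follows the conditioning segment, the assimilation is progressive.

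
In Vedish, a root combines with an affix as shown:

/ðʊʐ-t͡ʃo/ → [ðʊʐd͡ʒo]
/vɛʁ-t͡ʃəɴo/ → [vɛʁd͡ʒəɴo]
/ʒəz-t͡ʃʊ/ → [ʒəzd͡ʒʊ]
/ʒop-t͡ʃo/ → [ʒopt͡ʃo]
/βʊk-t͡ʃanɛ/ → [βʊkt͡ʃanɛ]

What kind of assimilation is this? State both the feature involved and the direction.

Comparing underlying and surface forms, /t͡ʃ/ → [d͡ʒ] is the alternation; the neighbouring /ʐ/ is constant.
The change voiceless → voiced matches the voicing of the preceding /ʐ/, identifying this as voicing assimilation.
Place and manner are unchanged, so the assimilation is partial, not total.
Checking the remaining alternations: /t͡ʃ/ → [d͡ʒ] after /ʁ/ (voiceless → voiced, matching voiced); /t͡ʃ/ → [d͡ʒ] after /z/ (voiceless → voiced, matching voiced) — only voicing changes, and always toward the preceding segment.
No alternation appears in [ʒopt͡ʃo], [βʊkt͡ʃanɛ]: there the adjacent consonants already agree in voicing (/t͡ʃ/ and /p/ are both voiceless; /t͡ʃ/ and /k/ are both voiceless), so these forms are consistent with the same rule.
The trigger is the preceding segment, so the direction is progressive (perseverative).

progressive voicing assimilation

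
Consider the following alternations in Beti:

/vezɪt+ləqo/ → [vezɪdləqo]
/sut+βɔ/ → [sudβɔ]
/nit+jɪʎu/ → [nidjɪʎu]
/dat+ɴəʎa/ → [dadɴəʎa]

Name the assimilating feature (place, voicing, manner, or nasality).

voicing

Comparing underlying and surface forms, /t/ → [d] is the alternation; the neighbouring /l/ is constant.
The change voiceless → voiced matches the voicing of the following /l/, identifying this as voicing assimilation.
Checking the remaining alternations: /t/ → [d] before /β/ (voiceless → voiced, matching voiced); /t/ → [d] before /j/ (voiceless → voiced, matching voiced); /t/ → [d] before /ɴ/ (voiceless → voiced, matching voiced) — only voicing changes, and always toward the following segment.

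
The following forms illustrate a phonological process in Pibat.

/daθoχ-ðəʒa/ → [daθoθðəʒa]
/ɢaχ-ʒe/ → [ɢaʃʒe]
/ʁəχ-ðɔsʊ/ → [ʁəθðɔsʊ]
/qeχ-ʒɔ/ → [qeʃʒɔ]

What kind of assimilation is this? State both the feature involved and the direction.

The segment that alternates is /χ/, which surfaces as [θ] when adjacent to /ð/.
/χ/ is uvular while /ð/ is dental; the output [θ] is dental, matching the trigger — so the feature that spreads is place.
Manner and voice are unchanged, so the assimilation is partial, not total.
The same holds elsewhere in the data: /χ/ → [ʃ] before /ʒ/ (uvular → postalveolar, matching postalveolar) — only place changes, and always toward the following segment.
The trigger is the following segment, so the direction is regressive (anticipatory).

regressive place assimilation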